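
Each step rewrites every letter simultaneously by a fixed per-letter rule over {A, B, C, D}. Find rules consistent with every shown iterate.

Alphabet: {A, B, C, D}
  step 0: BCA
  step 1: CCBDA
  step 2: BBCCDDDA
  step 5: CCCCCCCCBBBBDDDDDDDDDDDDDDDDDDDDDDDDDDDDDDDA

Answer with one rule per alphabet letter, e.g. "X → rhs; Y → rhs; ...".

A->DA, B->CC, C->B, D->DD

  step 1 ⇒ step 2: CCBDA ⇒ B·B·CC·DD·DA
    A ↦ DA
    B ↦ CC
    C ↦ B
    D ↦ DD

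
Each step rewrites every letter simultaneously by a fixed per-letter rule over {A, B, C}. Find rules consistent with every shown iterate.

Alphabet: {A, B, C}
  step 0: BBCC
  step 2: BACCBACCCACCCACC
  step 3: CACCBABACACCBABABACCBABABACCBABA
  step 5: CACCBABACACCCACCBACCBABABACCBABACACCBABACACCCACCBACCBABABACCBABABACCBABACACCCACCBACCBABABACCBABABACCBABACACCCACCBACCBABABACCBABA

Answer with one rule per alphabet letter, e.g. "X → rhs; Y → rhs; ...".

A->CC, B->CA, C->BA

  step 2 ⇒ step 3: BACCBACCCACCCACC ⇒ CA·CC·BA·BA·CA·CC·BA·BA·BA·CC·BA·BA·BA·CC·BA·BA
    A ↦ CC
    B ↦ CA
    C ↦ BA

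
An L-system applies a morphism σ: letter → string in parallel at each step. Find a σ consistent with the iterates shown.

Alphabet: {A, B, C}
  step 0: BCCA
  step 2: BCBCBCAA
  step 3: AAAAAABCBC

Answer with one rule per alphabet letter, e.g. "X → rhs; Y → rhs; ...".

  step 2 ⇒ step 3: BCBCBCAA ⇒ A·A·A·A·A·A·BC·BC
    A ↦ BC
    B ↦ A
    C ↦ A

A->BC, B->A, C->A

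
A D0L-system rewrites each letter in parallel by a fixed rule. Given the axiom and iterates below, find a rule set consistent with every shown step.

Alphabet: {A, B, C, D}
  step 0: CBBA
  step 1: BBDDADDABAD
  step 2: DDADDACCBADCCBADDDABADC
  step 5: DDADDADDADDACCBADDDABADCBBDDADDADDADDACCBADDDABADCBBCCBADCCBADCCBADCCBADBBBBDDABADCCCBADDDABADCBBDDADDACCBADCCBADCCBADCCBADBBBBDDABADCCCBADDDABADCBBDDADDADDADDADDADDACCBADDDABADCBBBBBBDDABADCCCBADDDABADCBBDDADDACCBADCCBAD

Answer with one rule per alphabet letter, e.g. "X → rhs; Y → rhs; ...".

  step 1 ⇒ step 2: BBDDADDABAD ⇒ DDA·DDA·C·C·BAD·C·C·BAD·DDA·BAD·C
    A ↦ BAD
    B ↦ DDA
    D ↦ C
  step 0 ⇒ step 1: CBBA ⇒ BB·DDA·DDA·BAD
    C ↦ BB

A->BAD, B->DDA, C->BB, D->C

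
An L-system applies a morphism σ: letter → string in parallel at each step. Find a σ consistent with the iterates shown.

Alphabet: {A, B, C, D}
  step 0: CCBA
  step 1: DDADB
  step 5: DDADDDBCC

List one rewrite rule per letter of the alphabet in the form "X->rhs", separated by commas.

  step 0 ⇒ step 1: CCBA ⇒ D·D·AD·B
    A ↦ B
    B ↦ AD
    C ↦ D
    D ↦ C  (constrained at step 1)

A->B, B->AD, C->D, D->C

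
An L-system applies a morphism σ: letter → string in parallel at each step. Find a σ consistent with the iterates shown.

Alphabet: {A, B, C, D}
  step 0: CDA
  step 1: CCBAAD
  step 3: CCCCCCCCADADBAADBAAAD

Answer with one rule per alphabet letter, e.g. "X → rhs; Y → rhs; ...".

  step 0 ⇒ step 1: CDA ⇒ CC·BA·AD
    A ↦ AD
    C ↦ CC
    D ↦ BA
    B ↦ A  (constrained at step 1)

A->AD, B->A, C->CC, D->BA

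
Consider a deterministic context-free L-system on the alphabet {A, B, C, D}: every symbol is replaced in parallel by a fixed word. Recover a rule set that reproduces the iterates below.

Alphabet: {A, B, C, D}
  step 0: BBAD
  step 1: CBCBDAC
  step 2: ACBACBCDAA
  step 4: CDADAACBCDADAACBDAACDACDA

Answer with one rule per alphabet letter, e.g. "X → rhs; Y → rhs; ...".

A->DA, B->CB, C->A, D->C

  step 1 ⇒ step 2: CBCBDAC ⇒ A·CB·A·CB·C·DA·A
    A ↦ DA
    B ↦ CB
    C ↦ A
    D ↦ C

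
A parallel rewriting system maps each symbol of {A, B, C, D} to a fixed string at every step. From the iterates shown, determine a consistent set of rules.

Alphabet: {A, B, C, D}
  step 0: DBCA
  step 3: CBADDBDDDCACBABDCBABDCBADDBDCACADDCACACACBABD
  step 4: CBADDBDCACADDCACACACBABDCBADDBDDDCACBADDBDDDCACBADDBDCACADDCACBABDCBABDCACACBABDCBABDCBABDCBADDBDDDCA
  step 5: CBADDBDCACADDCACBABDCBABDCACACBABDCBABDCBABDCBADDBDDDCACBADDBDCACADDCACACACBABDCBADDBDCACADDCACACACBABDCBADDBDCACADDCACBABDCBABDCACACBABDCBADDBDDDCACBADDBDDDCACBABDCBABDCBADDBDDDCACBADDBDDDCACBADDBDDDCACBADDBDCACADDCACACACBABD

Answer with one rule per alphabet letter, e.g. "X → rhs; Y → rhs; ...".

  step 4 ⇒ step 5: CBADDBDCACADDCACACACBABDCBADDBDDDCACBADDBDDDCACBADDBDCACADDCACBABDCBABDCACACBABDCBABDCBABDCBADDBDDDCA ⇒ CBA·DD·BD·CA·CA·DD·CA·CBA·BD·CBA·BD·CA·CA·CBA·BD·CBA·BD·CBA·BD·CBA·DD·BD·DD·CA·CBA·DD·BD·CA·CA·DD·CA·CA·CA·CBA·BD·CBA·DD·BD·CA·CA·DD·CA·CA·CA·CBA·BD·CBA·DD·BD·CA·CA·DD·CA·CBA·BD·CBA·BD·CA·CA·CBA·BD·CBA·DD·BD·DD·CA·CBA·DD·BD·DD·CA·CBA·BD·CBA·BD·CBA·DD·BD·DD·CA·CBA·DD·BD·DD·CA·CBA·DD·BD·DD·CA·CBA·DD·BD·CA·CA·DD·CA·CA·CA·CBA·BD
    A ↦ BD
    B ↦ DD
    C ↦ CBA
    D ↦ CA

A->BD, B->DD, C->CBA, D->CA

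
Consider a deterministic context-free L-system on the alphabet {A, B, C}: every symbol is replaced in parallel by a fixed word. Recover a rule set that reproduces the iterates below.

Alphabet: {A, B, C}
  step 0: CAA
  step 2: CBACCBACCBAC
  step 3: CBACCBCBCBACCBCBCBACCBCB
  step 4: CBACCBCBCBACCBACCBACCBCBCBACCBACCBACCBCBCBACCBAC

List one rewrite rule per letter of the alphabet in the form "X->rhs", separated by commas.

  step 3 ⇒ step 4: CBACCBCBCBACCBCBCBACCBCB ⇒ CB·AC·CB·CB·CB·AC·CB·AC·CB·AC·CB·CB·CB·AC·CB·AC·CB·AC·CB·CB·CB·AC·CB·AC
    A ↦ CB
    B ↦ AC
    C ↦ CB

A->CB, B->AC, C->CB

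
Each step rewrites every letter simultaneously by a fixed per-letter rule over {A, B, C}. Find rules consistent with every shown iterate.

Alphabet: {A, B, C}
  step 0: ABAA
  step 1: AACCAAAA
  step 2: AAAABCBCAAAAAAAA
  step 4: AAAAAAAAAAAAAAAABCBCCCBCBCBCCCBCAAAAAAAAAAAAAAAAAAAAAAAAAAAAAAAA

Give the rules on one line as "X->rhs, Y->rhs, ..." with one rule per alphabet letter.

  step 1 ⇒ step 2: AACCAAAA ⇒ AA·AA·BC·BC·AA·AA·AA·AA
    A ↦ AA
    C ↦ BC
  step 0 ⇒ step 1: ABAA ⇒ AA·CC·AA·AA
    B ↦ CC

A->AA, B->CC, C->BC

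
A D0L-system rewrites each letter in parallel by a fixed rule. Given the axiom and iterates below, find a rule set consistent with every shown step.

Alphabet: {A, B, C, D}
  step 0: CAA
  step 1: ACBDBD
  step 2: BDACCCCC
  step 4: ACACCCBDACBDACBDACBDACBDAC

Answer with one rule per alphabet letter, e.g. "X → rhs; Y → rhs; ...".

A->BD, B->C, C->AC, D->C

  step 1 ⇒ step 2: ACBDBD ⇒ BD·AC·C·C·C·C
    A ↦ BD
    B ↦ C
    C ↦ AC
    D ↦ C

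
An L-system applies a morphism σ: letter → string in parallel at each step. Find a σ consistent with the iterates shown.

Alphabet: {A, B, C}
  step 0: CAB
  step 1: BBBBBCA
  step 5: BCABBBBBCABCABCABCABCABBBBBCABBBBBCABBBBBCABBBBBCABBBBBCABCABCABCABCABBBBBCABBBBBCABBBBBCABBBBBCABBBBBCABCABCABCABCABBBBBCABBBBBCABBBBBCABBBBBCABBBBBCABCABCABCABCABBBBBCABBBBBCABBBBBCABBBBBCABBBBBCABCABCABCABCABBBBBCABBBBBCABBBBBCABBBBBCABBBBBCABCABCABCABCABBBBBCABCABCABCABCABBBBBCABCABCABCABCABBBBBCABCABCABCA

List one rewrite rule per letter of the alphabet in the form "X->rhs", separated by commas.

A->BBB, B->BCA, C->B

  step 0 ⇒ step 1: CAB ⇒ B·BBB·BCA
    A ↦ BBB
    B ↦ BCA
    C ↦ B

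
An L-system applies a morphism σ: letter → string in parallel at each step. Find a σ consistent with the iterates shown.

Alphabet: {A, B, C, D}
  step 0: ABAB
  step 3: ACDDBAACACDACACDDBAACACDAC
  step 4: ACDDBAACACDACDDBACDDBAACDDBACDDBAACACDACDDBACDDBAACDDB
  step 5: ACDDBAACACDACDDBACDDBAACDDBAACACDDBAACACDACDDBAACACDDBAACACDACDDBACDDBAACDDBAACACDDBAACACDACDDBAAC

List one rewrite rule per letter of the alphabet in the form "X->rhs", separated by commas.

A->ACD, B->C, C->DB, D->A

  step 4 ⇒ step 5: ACDDBAACACDACDDBACDDBAACDDBACDDBAACACDACDDBACDDBAACDDB ⇒ ACD·DB·A·A·C·ACD·ACD·DB·ACD·DB·A·ACD·DB·A·A·C·ACD·DB·A·A·C·ACD·ACD·DB·A·A·C·ACD·DB·A·A·C·ACD·ACD·DB·ACD·DB·A·ACD·DB·A·A·C·ACD·DB·A·A·C·ACD·ACD·DB·A·A·C
    A ↦ ACD
    B ↦ C
    C ↦ DB
    D ↦ A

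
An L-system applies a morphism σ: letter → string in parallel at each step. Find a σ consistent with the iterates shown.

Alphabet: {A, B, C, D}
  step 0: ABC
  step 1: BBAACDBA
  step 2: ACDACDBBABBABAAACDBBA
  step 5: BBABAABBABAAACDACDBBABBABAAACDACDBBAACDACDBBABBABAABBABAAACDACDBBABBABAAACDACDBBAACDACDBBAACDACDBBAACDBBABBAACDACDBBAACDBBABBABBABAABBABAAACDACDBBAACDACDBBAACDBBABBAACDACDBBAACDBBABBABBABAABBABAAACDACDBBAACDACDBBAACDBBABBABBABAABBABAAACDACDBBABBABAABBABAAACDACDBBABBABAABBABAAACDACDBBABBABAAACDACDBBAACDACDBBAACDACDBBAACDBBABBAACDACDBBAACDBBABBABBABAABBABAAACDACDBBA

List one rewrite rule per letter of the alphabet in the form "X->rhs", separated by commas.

A->BBA, B->ACD, C->BA, D->A

  step 1 ⇒ step 2: BBAACDBA ⇒ ACD·ACD·BBA·BBA·BA·A·ACD·BBA
    A ↦ BBA
    B ↦ ACD
    C ↦ BA
    D ↦ A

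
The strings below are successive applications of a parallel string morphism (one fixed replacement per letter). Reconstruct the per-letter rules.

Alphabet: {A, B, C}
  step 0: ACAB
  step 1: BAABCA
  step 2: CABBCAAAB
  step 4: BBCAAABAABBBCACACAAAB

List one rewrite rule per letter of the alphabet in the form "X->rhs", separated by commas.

  step 1 ⇒ step 2: BAABCA ⇒ CA·B·B·CA·AA·B
    A ↦ B
    B ↦ CA
    C ↦ AA

A->B, B->CA, C->AA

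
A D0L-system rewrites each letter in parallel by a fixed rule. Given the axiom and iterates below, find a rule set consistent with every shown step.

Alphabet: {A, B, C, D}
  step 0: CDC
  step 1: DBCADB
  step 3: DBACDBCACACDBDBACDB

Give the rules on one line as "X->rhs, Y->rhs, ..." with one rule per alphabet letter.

A->AC, B->C, C->DB, D->CA

  step 0 ⇒ step 1: CDC ⇒ DB·CA·DB
    C ↦ DB
    D ↦ CA
    A ↦ AC  (constrained at step 1)
    B ↦ C  (constrained at step 1)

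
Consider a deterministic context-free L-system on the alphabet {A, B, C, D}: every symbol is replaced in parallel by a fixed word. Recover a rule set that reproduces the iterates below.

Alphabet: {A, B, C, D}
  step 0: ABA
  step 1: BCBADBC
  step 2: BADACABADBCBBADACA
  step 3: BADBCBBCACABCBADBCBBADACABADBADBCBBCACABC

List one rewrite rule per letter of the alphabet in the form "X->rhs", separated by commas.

  step 2 ⇒ step 3: BADACABADBCBBADACA ⇒ BAD·BC·B·BC·ACA·BC·BAD·BC·B·BAD·ACA·BAD·BAD·BC·B·BC·ACA·BC
    A ↦ BC
    B ↦ BAD
    C ↦ ACA
    D ↦ B

A->BC, B->BAD, C->ACA, D->B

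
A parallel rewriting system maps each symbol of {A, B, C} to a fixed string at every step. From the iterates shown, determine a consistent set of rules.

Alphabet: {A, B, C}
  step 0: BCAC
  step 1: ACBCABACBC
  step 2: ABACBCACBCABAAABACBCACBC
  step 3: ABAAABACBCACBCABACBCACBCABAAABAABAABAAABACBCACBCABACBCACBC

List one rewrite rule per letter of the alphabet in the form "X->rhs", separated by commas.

  step 2 ⇒ step 3: ABACBCACBCABAAABACBCACBC ⇒ ABA·A·ABA·CBC·A·CBC·ABA·CBC·A·CBC·ABA·A·ABA·ABA·ABA·A·ABA·CBC·A·CBC·ABA·CBC·A·CBC
    A ↦ ABA
    B ↦ A
    C ↦ CBC

A->ABA, B->A, C->CBC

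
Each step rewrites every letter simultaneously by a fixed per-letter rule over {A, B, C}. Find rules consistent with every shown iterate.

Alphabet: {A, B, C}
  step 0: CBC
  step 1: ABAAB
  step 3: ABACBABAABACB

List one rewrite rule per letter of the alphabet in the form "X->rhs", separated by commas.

  step 0 ⇒ step 1: CBC ⇒ AB·A·AB
    B ↦ A
    C ↦ AB
    A ↦ CB  (constrained at step 1)

A->CB, B->A, C->AB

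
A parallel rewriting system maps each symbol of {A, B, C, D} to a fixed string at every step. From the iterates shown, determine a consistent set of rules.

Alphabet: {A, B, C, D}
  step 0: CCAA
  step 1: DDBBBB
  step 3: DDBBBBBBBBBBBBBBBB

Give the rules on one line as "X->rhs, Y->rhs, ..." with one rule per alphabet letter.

  step 0 ⇒ step 1: CCAA ⇒ D·D·BB·BB
    A ↦ BB
    C ↦ D
    B ↦ AA  (constrained at step 1)
    D ↦ C  (constrained at step 1)

A->BB, B->AA, C->D, D->C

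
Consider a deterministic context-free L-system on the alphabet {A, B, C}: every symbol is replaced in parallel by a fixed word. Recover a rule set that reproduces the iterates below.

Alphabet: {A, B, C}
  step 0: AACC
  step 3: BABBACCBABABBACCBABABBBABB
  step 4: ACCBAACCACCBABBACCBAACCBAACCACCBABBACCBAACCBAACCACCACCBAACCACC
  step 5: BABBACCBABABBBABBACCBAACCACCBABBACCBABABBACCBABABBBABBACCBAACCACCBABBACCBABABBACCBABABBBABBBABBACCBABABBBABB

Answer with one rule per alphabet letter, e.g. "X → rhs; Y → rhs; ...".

  step 4 ⇒ step 5: ACCBAACCACCBABBACCBAACCBAACCACCBABBACCBAACCBAACCACCACCBAACCACC ⇒ BA·B·B·ACC·BA·BA·B·B·BA·B·B·ACC·BA·ACC·ACC·BA·B·B·ACC·BA·BA·B·B·ACC·BA·BA·B·B·BA·B·B·ACC·BA·ACC·ACC·BA·B·B·ACC·BA·BA·B·B·ACC·BA·BA·B·B·BA·B·B·BA·B·B·ACC·BA·BA·B·B·BA·B·B
    A ↦ BA
    B ↦ ACC
    C ↦ B

A->BA, B->ACC, C->B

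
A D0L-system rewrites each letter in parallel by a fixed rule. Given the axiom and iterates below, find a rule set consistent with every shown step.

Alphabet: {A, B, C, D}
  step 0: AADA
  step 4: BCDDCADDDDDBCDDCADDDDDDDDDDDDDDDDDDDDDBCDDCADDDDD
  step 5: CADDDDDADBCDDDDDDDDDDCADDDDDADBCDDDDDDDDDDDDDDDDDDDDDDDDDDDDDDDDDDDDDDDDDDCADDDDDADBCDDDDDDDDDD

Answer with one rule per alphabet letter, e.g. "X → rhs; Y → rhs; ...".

  step 4 ⇒ step 5: BCDDCADDDDDBCDDCADDDDDDDDDDDDDDDDDDDDDBCDDCADDDDD ⇒ C·AD·DD·DD·AD·BC·DD·DD·DD·DD·DD·C·AD·DD·DD·AD·BC·DD·DD·DD·DD·DD·DD·DD·DD·DD·DD·DD·DD·DD·DD·DD·DD·DD·DD·DD·DD·DD·C·AD·DD·DD·AD·BC·DD·DD·DD·DD·DD
    A ↦ BC
    B ↦ C
    C ↦ AD
    D ↦ DD

A->BC, B->C, C->AD, D->DD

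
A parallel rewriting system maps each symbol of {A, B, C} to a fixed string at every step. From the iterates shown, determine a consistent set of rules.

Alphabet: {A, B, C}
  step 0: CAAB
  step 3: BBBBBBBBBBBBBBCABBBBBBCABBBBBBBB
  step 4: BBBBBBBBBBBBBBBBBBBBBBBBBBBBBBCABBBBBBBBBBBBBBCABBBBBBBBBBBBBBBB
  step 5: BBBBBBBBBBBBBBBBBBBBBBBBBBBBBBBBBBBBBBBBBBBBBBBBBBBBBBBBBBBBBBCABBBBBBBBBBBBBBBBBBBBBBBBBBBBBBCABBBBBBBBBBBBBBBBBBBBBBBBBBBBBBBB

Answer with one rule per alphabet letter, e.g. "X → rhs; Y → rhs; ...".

A->CA, B->BB, C->BB

  step 4 ⇒ step 5: BBBBBBBBBBBBBBBBBBBBBBBBBBBBBBCABBBBBBBBBBBBBBCABBBBBBBBBBBBBBBB ⇒ BB·BB·BB·BB·BB·BB·BB·BB·BB·BB·BB·BB·BB·BB·BB·BB·BB·BB·BB·BB·BB·BB·BB·BB·BB·BB·BB·BB·BB·BB·BB·CA·BB·BB·BB·BB·BB·BB·BB·BB·BB·BB·BB·BB·BB·BB·BB·CA·BB·BB·BB·BB·BB·BB·BB·BB·BB·BB·BB·BB·BB·BB·BB·BB
    A ↦ CA
    B ↦ BB
    C ↦ BB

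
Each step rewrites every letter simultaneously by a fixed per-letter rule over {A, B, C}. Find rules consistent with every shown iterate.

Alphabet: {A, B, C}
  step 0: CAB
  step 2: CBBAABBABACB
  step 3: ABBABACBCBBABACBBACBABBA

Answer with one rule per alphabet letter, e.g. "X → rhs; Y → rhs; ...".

A->CB, B->BA, C->AB

  step 2 ⇒ step 3: CBBAABBABACB ⇒ AB·BA·BA·CB·CB·BA·BA·CB·BA·CB·AB·BA
    A ↦ CB
    B ↦ BA
    C ↦ AB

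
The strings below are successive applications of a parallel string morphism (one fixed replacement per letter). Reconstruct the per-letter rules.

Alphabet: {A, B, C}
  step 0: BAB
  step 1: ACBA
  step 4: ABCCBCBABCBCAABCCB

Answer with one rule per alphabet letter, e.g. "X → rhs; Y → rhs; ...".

  step 0 ⇒ step 1: BAB ⇒ A·CB·A
    A ↦ CB
    B ↦ A
    C ↦ BC  (constrained at step 1)

A->CB, B->A, C->BC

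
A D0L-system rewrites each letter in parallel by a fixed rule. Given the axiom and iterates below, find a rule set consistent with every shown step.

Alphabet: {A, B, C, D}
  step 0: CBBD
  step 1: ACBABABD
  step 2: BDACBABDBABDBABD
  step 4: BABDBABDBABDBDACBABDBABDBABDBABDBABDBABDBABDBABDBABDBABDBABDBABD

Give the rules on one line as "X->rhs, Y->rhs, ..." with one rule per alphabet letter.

  step 1 ⇒ step 2: ACBABABD ⇒ BD·AC·BA·BD·BA·BD·BA·BD
    A ↦ BD
    B ↦ BA
    C ↦ AC
    D ↦ BD

A->BD, B->BA, C->AC, D->BD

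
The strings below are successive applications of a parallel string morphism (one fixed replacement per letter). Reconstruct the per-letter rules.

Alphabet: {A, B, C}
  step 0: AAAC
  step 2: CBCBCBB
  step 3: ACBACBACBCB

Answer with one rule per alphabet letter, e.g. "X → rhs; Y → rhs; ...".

A->B, B->CB, C->A

  step 2 ⇒ step 3: CBCBCBB ⇒ A·CB·A·CB·A·CB·CB
    B ↦ CB
    C ↦ A
    A ↦ B  (constrained at step 0)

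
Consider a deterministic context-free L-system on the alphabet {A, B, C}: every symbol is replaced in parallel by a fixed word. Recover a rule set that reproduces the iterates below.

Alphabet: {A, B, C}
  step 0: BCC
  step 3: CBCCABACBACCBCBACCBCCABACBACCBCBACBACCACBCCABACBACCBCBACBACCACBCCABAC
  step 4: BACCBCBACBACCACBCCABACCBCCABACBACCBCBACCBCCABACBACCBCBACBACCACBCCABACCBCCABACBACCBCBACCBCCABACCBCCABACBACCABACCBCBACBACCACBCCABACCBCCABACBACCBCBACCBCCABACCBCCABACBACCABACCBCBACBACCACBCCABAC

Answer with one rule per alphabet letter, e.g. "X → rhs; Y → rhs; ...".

  step 3 ⇒ step 4: CBCCABACBACCBCBACCBCCABACBACCBCBACBACCACBCCABACBACCBCBACBACCACBCCABAC ⇒ BAC·CBC·BAC·BAC·CA·CBC·CA·BAC·CBC·CA·BAC·BAC·CBC·BAC·CBC·CA·BAC·BAC·CBC·BAC·BAC·CA·CBC·CA·BAC·CBC·CA·BAC·BAC·CBC·BAC·CBC·CA·BAC·CBC·CA·BAC·BAC·CA·BAC·CBC·BAC·BAC·CA·CBC·CA·BAC·CBC·CA·BAC·BAC·CBC·BAC·CBC·CA·BAC·CBC·CA·BAC·BAC·CA·BAC·CBC·BAC·BAC·CA·CBC·CA·BAC
    A ↦ CA
    B ↦ CBC
    C ↦ BAC

A->CA, B->CBC, C->BAC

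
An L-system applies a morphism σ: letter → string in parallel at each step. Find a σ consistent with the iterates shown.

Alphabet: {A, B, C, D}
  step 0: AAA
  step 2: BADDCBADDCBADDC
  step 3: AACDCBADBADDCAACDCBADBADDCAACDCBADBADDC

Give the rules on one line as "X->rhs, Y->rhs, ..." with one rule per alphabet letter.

A->DC, B->AAC, C->DC, D->BAD

  step 2 ⇒ step 3: BADDCBADDCBADDC ⇒ AAC·DC·BAD·BAD·DC·AAC·DC·BAD·BAD·DC·AAC·DC·BAD·BAD·DC
    A ↦ DC
    B ↦ AAC
    C ↦ DC
    D ↦ BAD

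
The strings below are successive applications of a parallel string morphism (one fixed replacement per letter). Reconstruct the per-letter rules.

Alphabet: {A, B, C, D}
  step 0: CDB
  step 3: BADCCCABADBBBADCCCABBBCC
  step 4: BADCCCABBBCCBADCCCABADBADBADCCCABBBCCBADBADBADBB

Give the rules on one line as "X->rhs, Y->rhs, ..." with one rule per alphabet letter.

A->CC, B->BAD, C->B, D->CA

  step 3 ⇒ step 4: BADCCCABADBBBADCCCABBBCC ⇒ BAD·CC·CA·B·B·B·CC·BAD·CC·CA·BAD·BAD·BAD·CC·CA·B·B·B·CC·BAD·BAD·BAD·B·B
    A ↦ CC
    B ↦ BAD
    C ↦ B
    D ↦ CA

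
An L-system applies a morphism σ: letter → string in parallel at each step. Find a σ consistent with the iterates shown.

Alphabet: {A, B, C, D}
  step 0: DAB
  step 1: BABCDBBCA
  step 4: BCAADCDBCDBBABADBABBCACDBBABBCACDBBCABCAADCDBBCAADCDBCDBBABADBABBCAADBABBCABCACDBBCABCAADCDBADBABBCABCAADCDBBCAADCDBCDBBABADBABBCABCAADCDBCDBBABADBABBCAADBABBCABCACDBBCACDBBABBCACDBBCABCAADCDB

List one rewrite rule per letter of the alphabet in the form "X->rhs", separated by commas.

  step 0 ⇒ step 1: DAB ⇒ BAB·CDB·BCA
    A ↦ CDB
    B ↦ BCA
    D ↦ BAB
    C ↦ AD  (constrained at step 1)

A->CDB, B->BCA, C->AD, D->BAB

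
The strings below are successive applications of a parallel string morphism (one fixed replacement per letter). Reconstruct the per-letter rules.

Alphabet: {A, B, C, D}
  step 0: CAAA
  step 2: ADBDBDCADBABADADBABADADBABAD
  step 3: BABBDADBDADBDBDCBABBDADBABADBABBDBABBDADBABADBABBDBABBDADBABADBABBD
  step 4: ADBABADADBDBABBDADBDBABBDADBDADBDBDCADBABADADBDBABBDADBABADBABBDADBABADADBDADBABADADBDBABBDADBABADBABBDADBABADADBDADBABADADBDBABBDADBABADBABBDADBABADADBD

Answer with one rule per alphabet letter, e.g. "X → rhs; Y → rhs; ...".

  step 3 ⇒ step 4: BABBDADBDADBDBDCBABBDADBABADBABBDBABBDADBABADBABBDBABBDADBABADBABBD ⇒ AD·BAB·AD·AD·BD·BAB·BD·AD·BD·BAB·BD·AD·BD·AD·BD·BDC·AD·BAB·AD·AD·BD·BAB·BD·AD·BAB·AD·BAB·BD·AD·BAB·AD·AD·BD·AD·BAB·AD·AD·BD·BAB·BD·AD·BAB·AD·BAB·BD·AD·BAB·AD·AD·BD·AD·BAB·AD·AD·BD·BAB·BD·AD·BAB·AD·BAB·BD·AD·BAB·AD·AD·BD
    A ↦ BAB
    B ↦ AD
    C ↦ BDC
    D ↦ BD

A->BAB, B->AD, C->BDC, D->BD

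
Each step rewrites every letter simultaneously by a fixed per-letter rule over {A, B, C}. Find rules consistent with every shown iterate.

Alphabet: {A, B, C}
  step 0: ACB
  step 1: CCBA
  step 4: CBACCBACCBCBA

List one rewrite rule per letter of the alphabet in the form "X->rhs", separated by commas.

A->C, B->A, C->CB

  step 0 ⇒ step 1: ACB ⇒ C·CB·A
    A ↦ C
    B ↦ A
    C ↦ CB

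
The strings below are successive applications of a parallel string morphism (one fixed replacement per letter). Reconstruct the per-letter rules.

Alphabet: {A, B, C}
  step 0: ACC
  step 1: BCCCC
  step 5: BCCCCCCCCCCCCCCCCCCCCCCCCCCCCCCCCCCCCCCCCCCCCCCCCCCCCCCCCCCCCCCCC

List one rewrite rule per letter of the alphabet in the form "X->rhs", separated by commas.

A->B, B->A, C->CC

  step 0 ⇒ step 1: ACC ⇒ B·CC·CC
    A ↦ B
    C ↦ CC
    B ↦ A  (constrained at step 1)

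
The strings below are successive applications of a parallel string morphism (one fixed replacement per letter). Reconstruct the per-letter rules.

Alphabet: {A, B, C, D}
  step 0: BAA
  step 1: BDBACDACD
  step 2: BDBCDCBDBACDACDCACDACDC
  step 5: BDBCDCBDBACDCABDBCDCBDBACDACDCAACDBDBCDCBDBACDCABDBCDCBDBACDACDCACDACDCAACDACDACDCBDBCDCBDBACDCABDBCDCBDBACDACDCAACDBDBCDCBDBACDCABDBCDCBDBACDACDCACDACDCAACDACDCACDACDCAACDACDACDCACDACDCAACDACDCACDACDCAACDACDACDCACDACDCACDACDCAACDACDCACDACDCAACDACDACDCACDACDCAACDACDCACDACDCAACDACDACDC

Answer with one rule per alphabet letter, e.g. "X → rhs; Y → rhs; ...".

A->ACD, B->BDB, C->A, D->CDC

  step 1 ⇒ step 2: BDBACDACD ⇒ BDB·CDC·BDB·ACD·A·CDC·ACD·A·CDC
    A ↦ ACD
    B ↦ BDB
    C ↦ A
    D ↦ CDC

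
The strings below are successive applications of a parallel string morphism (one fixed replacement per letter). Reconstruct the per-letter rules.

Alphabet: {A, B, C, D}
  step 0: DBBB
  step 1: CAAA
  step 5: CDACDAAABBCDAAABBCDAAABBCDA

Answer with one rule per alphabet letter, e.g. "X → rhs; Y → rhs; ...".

A->DA, B->A, C->BB, D->C

  step 0 ⇒ step 1: DBBB ⇒ C·A·A·A
    B ↦ A
    D ↦ C
    A ↦ DA  (constrained at step 1)
    C ↦ BB  (constrained at step 1)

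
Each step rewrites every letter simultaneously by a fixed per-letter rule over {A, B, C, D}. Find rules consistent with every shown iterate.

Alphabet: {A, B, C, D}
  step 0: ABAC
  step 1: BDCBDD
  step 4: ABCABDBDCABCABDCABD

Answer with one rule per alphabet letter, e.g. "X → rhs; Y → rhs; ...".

A->BD, B->C, C->D, D->AB

  step 0 ⇒ step 1: ABAC ⇒ BD·C·BD·D
    A ↦ BD
    B ↦ C
    C ↦ D
    D ↦ AB  (constrained at step 1)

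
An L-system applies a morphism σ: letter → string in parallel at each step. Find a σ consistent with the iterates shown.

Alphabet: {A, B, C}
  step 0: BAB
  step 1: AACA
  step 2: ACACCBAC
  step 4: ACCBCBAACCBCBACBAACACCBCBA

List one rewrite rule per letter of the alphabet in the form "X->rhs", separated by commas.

A->AC, B->A, C->CB

  step 1 ⇒ step 2: AACA ⇒ AC·AC·CB·AC
    A ↦ AC
    C ↦ CB
  step 0 ⇒ step 1: BAB ⇒ A·AC·A
    B ↦ A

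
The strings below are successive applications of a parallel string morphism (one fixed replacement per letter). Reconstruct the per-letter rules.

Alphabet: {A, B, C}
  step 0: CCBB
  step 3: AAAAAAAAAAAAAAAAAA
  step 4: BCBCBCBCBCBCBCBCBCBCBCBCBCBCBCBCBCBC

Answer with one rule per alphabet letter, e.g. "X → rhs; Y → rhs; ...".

A->BC, B->AA, C->A

  step 3 ⇒ step 4: AAAAAAAAAAAAAAAAAA ⇒ BC·BC·BC·BC·BC·BC·BC·BC·BC·BC·BC·BC·BC·BC·BC·BC·BC·BC
    A ↦ BC
    B ↦ AA  (constrained at step 0)
    C ↦ A  (constrained at step 0)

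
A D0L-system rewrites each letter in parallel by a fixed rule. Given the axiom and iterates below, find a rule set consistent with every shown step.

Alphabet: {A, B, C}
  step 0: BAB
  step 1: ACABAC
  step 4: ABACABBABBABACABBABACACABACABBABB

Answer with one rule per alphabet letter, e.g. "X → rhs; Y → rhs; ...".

A->AB, B->AC, C->B

  step 0 ⇒ step 1: BAB ⇒ AC·AB·AC
    A ↦ AB
    B ↦ AC
    C ↦ B  (constrained at step 1)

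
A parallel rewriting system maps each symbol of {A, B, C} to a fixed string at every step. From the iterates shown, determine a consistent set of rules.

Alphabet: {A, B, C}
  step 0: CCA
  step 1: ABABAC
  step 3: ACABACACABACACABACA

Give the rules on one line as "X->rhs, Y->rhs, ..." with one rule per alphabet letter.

A->AC, B->A, C->AB

  step 0 ⇒ step 1: CCA ⇒ AB·AB·AC
    A ↦ AC
    C ↦ AB
    B ↦ A  (constrained at step 1)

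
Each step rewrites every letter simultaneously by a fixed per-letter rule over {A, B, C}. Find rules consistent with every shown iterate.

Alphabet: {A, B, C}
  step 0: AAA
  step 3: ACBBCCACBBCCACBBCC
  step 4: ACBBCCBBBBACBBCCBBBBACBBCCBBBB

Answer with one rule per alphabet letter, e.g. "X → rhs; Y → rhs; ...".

A->AC, B->C, C->BB

  step 3 ⇒ step 4: ACBBCCACBBCCACBBCC ⇒ AC·BB·C·C·BB·BB·AC·BB·C·C·BB·BB·AC·BB·C·C·BB·BB
    A ↦ AC
    B ↦ C
    C ↦ BB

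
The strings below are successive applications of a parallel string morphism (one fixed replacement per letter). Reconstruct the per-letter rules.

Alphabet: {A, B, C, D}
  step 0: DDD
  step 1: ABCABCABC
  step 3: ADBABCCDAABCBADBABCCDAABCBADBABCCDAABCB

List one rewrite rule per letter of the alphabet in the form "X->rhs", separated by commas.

  step 0 ⇒ step 1: DDD ⇒ ABC·ABC·ABC
    D ↦ ABC
    A ↦ B  (constrained at step 1)
    B ↦ AD  (constrained at step 1)
    C ↦ CDA  (constrained at step 1)

A->B, B->AD, C->CDA, D->ABC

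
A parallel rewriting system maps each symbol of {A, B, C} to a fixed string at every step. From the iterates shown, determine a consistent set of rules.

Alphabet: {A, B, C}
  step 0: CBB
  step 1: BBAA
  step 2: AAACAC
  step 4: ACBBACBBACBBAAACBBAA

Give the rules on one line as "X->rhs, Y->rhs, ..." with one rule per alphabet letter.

  step 1 ⇒ step 2: BBAA ⇒ A·A·AC·AC
    A ↦ AC
    B ↦ A
  step 0 ⇒ step 1: CBB ⇒ BB·A·A
    C ↦ BB

A->AC, B->A, C->BB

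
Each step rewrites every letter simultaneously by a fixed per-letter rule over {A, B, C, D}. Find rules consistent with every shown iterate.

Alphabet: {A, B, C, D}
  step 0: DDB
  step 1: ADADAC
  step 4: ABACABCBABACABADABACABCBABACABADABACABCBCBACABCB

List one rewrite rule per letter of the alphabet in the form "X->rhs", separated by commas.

  step 0 ⇒ step 1: DDB ⇒ AD·AD·AC
    B ↦ AC
    D ↦ AD
    A ↦ AB  (constrained at step 1)
    C ↦ CB  (constrained at step 1)

A->AB, B->AC, C->CB, D->AD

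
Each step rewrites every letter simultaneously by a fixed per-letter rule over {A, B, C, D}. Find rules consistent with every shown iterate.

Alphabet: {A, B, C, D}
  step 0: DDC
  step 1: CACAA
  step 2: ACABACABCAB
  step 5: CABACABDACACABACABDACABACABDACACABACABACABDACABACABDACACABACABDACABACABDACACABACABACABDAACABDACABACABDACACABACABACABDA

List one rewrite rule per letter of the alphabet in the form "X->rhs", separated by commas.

A->CAB, B->DA, C->A, D->CA

  step 1 ⇒ step 2: CACAA ⇒ A·CAB·A·CAB·CAB
    A ↦ CAB
    C ↦ A
    B ↦ DA  (constrained at step 2)
  step 0 ⇒ step 1: DDC ⇒ CA·CA·A
    D ↦ CA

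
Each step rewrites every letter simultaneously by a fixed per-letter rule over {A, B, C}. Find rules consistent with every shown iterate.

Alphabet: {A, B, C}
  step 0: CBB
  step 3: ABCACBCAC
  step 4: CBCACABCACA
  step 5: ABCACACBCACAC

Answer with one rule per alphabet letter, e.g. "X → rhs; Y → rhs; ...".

A->C, B->BC, C->A

  step 4 ⇒ step 5: CBCACABCACA ⇒ A·BC·A·C·A·C·BC·A·C·A·C
    A ↦ C
    B ↦ BC
    C ↦ A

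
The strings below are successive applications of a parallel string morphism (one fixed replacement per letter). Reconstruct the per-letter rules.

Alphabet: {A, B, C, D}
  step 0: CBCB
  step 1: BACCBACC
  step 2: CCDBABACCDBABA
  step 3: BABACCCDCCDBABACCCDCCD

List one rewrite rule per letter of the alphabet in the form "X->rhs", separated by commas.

  step 2 ⇒ step 3: CCDBABACCDBABA ⇒ BA·BA·C·CC·D·CC·D·BA·BA·C·CC·D·CC·D
    A ↦ D
    B ↦ CC
    C ↦ BA
    D ↦ C

A->D, B->CC, C->BA, D->C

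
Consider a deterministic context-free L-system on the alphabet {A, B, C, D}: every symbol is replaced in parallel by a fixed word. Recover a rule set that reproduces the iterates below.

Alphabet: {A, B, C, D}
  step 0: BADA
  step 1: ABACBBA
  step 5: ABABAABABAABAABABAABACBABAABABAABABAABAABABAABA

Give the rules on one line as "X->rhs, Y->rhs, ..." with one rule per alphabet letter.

A->BA, B->A, C->DB, D->CB

  step 0 ⇒ step 1: BADA ⇒ A·BA·CB·BA
    A ↦ BA
    B ↦ A
    D ↦ CB
    C ↦ DB  (constrained at step 1)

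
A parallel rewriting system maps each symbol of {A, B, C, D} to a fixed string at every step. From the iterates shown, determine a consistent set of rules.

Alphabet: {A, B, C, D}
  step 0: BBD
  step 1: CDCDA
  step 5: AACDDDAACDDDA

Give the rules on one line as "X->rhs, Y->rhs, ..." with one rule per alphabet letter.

  step 0 ⇒ step 1: BBD ⇒ CD·CD·A
    B ↦ CD
    D ↦ A
    A ↦ D  (constrained at step 1)
    C ↦ DB  (constrained at step 1)

A->D, B->CD, C->DB, D->A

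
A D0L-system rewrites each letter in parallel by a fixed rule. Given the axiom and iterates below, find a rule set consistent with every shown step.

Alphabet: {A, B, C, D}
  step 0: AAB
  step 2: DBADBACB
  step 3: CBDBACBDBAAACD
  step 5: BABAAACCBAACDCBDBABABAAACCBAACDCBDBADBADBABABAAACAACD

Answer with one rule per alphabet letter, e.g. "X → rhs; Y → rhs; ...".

A->BA, B->D, C->AAC, D->CB

  step 2 ⇒ step 3: DBADBACB ⇒ CB·D·BA·CB·D·BA·AAC·D
    A ↦ BA
    B ↦ D
    C ↦ AAC
    D ↦ CB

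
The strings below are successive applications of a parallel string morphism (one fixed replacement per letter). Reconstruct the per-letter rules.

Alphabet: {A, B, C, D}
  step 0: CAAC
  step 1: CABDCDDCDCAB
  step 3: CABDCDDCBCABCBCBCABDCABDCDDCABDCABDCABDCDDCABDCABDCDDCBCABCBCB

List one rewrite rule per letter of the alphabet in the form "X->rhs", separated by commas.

  step 0 ⇒ step 1: CAAC ⇒ CAB·DCD·DCD·CAB
    A ↦ DCD
    C ↦ CAB
    B ↦ D  (constrained at step 1)
    D ↦ CB  (constrained at step 1)

A->DCD, B->D, C->CAB, D->CB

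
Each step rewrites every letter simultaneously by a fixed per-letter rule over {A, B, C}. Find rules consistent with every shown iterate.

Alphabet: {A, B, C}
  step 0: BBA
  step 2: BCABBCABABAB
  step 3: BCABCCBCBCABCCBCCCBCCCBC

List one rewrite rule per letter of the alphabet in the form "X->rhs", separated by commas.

A->CC, B->BC, C->AB

  step 2 ⇒ step 3: BCABBCABABAB ⇒ BC·AB·CC·BC·BC·AB·CC·BC·CC·BC·CC·BC
    A ↦ CC
    B ↦ BC
    C ↦ AB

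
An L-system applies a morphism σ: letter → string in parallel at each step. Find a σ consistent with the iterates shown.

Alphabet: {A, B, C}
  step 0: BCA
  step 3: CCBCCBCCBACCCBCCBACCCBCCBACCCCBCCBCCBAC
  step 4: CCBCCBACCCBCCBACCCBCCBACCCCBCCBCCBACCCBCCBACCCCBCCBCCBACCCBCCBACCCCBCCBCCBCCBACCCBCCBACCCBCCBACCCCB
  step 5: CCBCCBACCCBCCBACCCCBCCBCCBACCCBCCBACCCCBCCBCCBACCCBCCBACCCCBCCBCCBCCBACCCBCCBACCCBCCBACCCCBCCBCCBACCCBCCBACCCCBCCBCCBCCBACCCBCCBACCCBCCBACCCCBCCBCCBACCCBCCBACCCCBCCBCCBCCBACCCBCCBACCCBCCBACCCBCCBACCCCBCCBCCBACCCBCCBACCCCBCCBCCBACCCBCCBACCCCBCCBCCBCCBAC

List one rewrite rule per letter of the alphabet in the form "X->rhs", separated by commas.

  step 4 ⇒ step 5: CCBCCBACCCBCCBACCCBCCBACCCCBCCBCCBACCCBCCBACCCCBCCBCCBACCCBCCBACCCCBCCBCCBCCBACCCBCCBACCCBCCBACCCCB ⇒ CCB·CCB·AC·CCB·CCB·AC·C·CCB·CCB·CCB·AC·CCB·CCB·AC·C·CCB·CCB·CCB·AC·CCB·CCB·AC·C·CCB·CCB·CCB·CCB·AC·CCB·CCB·AC·CCB·CCB·AC·C·CCB·CCB·CCB·AC·CCB·CCB·AC·C·CCB·CCB·CCB·CCB·AC·CCB·CCB·AC·CCB·CCB·AC·C·CCB·CCB·CCB·AC·CCB·CCB·AC·C·CCB·CCB·CCB·CCB·AC·CCB·CCB·AC·CCB·CCB·AC·CCB·CCB·AC·C·CCB·CCB·CCB·AC·CCB·CCB·AC·C·CCB·CCB·CCB·AC·CCB·CCB·AC·C·CCB·CCB·CCB·CCB·AC
    A ↦ C
    B ↦ AC
    C ↦ CCB

A->C, B->AC, C->CCB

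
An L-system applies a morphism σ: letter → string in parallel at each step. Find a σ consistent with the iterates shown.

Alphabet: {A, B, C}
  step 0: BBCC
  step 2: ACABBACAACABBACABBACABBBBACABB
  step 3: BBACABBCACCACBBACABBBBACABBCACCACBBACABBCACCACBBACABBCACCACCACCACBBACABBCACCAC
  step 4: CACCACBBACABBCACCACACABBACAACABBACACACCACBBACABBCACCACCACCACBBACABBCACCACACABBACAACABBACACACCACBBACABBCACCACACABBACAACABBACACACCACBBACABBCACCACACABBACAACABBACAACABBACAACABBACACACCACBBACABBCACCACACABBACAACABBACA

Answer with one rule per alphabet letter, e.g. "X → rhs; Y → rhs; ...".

A->BB, B->CAC, C->ACA

  step 3 ⇒ step 4: BBACABBCACCACBBACABBBBACABBCACCACBBACABBCACCACBBACABBCACCACCACCACBBACABBCACCAC ⇒ CAC·CAC·BB·ACA·BB·CAC·CAC·ACA·BB·ACA·ACA·BB·ACA·CAC·CAC·BB·ACA·BB·CAC·CAC·CAC·CAC·BB·ACA·BB·CAC·CAC·ACA·BB·ACA·ACA·BB·ACA·CAC·CAC·BB·ACA·BB·CAC·CAC·ACA·BB·ACA·ACA·BB·ACA·CAC·CAC·BB·ACA·BB·CAC·CAC·ACA·BB·ACA·ACA·BB·ACA·ACA·BB·ACA·ACA·BB·ACA·CAC·CAC·BB·ACA·BB·CAC·CAC·ACA·BB·ACA·ACA·BB·ACA
    A ↦ BB
    B ↦ CAC
    C ↦ ACA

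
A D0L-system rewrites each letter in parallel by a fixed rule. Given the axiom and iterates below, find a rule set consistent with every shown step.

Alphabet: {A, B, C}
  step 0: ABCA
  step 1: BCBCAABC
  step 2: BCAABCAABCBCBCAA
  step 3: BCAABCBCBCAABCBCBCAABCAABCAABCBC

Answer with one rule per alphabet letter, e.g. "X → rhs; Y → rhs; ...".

  step 2 ⇒ step 3: BCAABCAABCBCBCAA ⇒ BC·AA·BC·BC·BC·AA·BC·BC·BC·AA·BC·AA·BC·AA·BC·BC
    A ↦ BC
    B ↦ BC
    C ↦ AA

A->BC, B->BC, C->AA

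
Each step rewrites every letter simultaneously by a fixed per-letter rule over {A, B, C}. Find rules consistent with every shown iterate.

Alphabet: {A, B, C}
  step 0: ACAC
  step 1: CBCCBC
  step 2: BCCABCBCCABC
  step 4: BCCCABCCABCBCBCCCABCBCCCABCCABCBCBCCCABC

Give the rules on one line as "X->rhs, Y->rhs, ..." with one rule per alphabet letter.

  step 1 ⇒ step 2: CBCCBC ⇒ BC·CA·BC·BC·CA·BC
    B ↦ CA
    C ↦ BC
  step 0 ⇒ step 1: ACAC ⇒ C·BC·C·BC
    A ↦ C

A->C, B->CA, C->BC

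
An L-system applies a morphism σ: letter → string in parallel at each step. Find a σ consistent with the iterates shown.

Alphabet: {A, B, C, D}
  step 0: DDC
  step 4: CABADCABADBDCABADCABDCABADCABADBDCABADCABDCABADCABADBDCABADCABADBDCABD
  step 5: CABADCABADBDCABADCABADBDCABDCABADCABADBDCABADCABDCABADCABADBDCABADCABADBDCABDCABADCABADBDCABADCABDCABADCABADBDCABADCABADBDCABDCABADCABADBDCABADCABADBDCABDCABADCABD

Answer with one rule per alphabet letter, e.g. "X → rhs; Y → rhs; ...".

A->BAD, B->CA, C->CA, D->BD

  step 4 ⇒ step 5: CABADCABADBDCABADCABDCABADCABADBDCABADCABDCABADCABADBDCABADCABADBDCABD ⇒ CA·BAD·CA·BAD·BD·CA·BAD·CA·BAD·BD·CA·BD·CA·BAD·CA·BAD·BD·CA·BAD·CA·BD·CA·BAD·CA·BAD·BD·CA·BAD·CA·BAD·BD·CA·BD·CA·BAD·CA·BAD·BD·CA·BAD·CA·BD·CA·BAD·CA·BAD·BD·CA·BAD·CA·BAD·BD·CA·BD·CA·BAD·CA·BAD·BD·CA·BAD·CA·BAD·BD·CA·BD·CA·BAD·CA·BD
    A ↦ BAD
    B ↦ CA
    C ↦ CA
    D ↦ BD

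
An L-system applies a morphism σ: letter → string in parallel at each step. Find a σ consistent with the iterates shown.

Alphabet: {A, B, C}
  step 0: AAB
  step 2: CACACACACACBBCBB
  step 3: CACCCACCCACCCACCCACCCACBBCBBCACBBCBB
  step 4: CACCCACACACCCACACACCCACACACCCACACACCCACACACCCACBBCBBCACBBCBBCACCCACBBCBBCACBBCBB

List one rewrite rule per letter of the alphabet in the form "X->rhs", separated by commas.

A->CC, B->CBB, C->CA

  step 3 ⇒ step 4: CACCCACCCACCCACCCACCCACBBCBBCACBBCBB ⇒ CA·CC·CA·CA·CA·CC·CA·CA·CA·CC·CA·CA·CA·CC·CA·CA·CA·CC·CA·CA·CA·CC·CA·CBB·CBB·CA·CBB·CBB·CA·CC·CA·CBB·CBB·CA·CBB·CBB
    A ↦ CC
    B ↦ CBB
    C ↦ CA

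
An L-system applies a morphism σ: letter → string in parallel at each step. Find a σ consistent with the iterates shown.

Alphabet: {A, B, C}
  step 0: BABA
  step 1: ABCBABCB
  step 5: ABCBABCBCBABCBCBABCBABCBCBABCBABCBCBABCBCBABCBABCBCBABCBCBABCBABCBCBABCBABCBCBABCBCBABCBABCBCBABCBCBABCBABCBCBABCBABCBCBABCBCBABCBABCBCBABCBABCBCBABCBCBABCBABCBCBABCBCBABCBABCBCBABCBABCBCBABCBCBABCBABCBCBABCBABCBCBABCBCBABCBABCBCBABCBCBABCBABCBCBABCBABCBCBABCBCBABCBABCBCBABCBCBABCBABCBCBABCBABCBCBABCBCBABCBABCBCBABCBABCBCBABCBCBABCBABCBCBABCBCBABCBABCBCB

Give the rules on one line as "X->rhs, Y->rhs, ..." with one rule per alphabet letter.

A->B, B->ABC, C->BCB

  step 0 ⇒ step 1: BABA ⇒ ABC·B·ABC·B
    A ↦ B
    B ↦ ABC
    C ↦ BCB  (constrained at step 1)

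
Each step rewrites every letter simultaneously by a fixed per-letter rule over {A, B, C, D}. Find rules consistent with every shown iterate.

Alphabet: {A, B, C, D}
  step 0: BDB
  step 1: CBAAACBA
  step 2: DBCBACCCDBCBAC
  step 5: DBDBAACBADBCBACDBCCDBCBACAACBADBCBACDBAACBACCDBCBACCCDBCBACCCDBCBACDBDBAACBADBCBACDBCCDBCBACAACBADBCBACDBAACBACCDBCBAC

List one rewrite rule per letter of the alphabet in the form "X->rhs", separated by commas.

A->C, B->CBA, C->DB, D->AA

  step 1 ⇒ step 2: CBAAACBA ⇒ DB·CBA·C·C·C·DB·CBA·C
    A ↦ C
    B ↦ CBA
    C ↦ DB
  step 0 ⇒ step 1: BDB ⇒ CBA·AA·CBA
    D ↦ AA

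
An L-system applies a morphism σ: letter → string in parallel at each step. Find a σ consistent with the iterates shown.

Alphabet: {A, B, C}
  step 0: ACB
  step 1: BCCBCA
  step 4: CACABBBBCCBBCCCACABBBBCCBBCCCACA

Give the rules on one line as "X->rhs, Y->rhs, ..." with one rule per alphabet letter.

  step 0 ⇒ step 1: ACB ⇒ BCC·B·CA
    A ↦ BCC
    B ↦ CA
    C ↦ B

A->BCC, B->CA, C->B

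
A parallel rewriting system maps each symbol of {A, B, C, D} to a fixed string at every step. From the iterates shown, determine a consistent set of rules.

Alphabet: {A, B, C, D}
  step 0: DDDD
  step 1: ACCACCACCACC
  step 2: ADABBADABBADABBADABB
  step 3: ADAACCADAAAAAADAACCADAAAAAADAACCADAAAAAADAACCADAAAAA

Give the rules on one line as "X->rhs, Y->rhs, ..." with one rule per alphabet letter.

A->ADA, B->AA, C->B, D->ACC

  step 2 ⇒ step 3: ADABBADABBADABBADABB ⇒ ADA·ACC·ADA·AA·AA·ADA·ACC·ADA·AA·AA·ADA·ACC·ADA·AA·AA·ADA·ACC·ADA·AA·AA
    A ↦ ADA
    B ↦ AA
    D ↦ ACC
  step 1 ⇒ step 2: ACCACCACCACC ⇒ ADA·B·B·ADA·B·B·ADA·B·B·ADA·B·B
    C ↦ B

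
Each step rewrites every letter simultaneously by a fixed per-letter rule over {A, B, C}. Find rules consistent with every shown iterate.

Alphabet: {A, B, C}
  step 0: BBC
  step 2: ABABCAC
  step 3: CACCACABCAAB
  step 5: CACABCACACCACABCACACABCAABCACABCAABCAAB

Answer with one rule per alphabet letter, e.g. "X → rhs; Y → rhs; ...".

  step 2 ⇒ step 3: ABABCAC ⇒ CA·C·CA·C·AB·CA·AB
    A ↦ CA
    B ↦ C
    C ↦ AB

A->CA, B->C, C->AB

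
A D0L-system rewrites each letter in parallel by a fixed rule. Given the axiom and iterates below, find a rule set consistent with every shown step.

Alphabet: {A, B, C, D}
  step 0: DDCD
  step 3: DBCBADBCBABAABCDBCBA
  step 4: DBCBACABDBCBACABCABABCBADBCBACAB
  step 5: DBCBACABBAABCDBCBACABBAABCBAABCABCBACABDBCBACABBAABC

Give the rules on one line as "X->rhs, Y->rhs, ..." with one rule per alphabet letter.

A->AB, B->C, C->BA, D->DB

  step 4 ⇒ step 5: DBCBACABDBCBACABCABABCBADBCBACAB ⇒ DB·C·BA·C·AB·BA·AB·C·DB·C·BA·C·AB·BA·AB·C·BA·AB·C·AB·C·BA·C·AB·DB·C·BA·C·AB·BA·AB·C
    A ↦ AB
    B ↦ C
    C ↦ BA
    D ↦ DB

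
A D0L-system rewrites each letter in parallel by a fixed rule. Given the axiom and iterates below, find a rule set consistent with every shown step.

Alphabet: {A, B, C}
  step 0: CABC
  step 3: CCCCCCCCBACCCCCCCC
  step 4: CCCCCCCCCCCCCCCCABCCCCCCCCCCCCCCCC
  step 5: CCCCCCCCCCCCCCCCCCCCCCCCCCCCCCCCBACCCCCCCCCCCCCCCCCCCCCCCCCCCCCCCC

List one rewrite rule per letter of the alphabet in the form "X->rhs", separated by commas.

A->B, B->A, C->CC

  step 4 ⇒ step 5: CCCCCCCCCCCCCCCCABCCCCCCCCCCCCCCCC ⇒ CC·CC·CC·CC·CC·CC·CC·CC·CC·CC·CC·CC·CC·CC·CC·CC·B·A·CC·CC·CC·CC·CC·CC·CC·CC·CC·CC·CC·CC·CC·CC·CC·CC
    A ↦ B
    B ↦ A
    C ↦ CC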